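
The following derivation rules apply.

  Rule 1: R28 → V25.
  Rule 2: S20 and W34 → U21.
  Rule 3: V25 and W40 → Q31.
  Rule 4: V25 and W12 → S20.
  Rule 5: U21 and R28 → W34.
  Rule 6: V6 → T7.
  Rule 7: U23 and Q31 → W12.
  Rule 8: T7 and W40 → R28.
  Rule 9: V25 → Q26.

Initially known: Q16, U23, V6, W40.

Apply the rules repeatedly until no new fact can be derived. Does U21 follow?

U21 would need S20 and W34 (Rule 2), but W34 is never established.

No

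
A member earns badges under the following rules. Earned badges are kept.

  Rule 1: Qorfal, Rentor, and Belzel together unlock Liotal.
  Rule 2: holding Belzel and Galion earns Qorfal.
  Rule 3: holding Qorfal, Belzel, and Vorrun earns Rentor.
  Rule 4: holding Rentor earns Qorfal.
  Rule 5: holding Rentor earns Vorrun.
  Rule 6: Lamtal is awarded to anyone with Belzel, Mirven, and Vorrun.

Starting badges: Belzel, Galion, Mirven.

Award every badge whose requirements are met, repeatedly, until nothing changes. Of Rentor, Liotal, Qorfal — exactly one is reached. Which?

With Belzel and Galion, Qorfal is earned (Rule 2).
Liotal would need Qorfal, Rentor, and Belzel (Rule 1), but Rentor is never earned. Rentor would need Qorfal, Belzel, and Vorrun (Rule 3), but Vorrun is never earned.

Qorfal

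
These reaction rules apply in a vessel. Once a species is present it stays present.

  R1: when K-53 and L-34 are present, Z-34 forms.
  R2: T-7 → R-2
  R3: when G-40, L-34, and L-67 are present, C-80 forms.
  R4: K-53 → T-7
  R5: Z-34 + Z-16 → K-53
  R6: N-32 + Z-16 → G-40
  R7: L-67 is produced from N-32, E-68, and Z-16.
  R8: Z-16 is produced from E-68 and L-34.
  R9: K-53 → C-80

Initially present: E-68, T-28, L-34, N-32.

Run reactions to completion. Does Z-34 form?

No

Z-34 would need K-53 and L-34 (R1), but K-53 never forms.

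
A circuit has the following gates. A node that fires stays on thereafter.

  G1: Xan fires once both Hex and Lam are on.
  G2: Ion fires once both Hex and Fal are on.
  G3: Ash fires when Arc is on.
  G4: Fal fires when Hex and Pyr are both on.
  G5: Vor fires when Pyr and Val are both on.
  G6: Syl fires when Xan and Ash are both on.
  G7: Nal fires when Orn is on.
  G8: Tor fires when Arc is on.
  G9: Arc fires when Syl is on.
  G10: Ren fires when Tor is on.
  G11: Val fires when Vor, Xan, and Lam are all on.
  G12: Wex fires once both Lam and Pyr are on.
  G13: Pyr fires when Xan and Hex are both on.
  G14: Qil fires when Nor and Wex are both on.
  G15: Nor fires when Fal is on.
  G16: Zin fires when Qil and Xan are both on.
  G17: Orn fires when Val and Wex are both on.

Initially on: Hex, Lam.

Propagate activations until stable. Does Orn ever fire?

Orn would need Val and Wex (G17), but Val never turns on.

No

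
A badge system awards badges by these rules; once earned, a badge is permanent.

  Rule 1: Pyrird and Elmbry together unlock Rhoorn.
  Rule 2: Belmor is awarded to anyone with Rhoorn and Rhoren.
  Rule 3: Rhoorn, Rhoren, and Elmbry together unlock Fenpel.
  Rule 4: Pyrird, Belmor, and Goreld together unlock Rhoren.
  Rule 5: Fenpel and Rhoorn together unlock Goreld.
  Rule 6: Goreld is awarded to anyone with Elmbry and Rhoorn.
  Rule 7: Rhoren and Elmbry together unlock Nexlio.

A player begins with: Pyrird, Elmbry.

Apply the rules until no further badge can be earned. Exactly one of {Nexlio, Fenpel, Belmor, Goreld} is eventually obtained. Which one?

Goreld

With Pyrird and Elmbry, Rhoorn is earned (Rule 1).
With Elmbry and Rhoorn, Goreld is earned (Rule 6).
Belmor would need Rhoorn and Rhoren (Rule 2), but Rhoren is never earned. Nexlio would need Rhoren and Elmbry (Rule 7), but Rhoren is never earned. Fenpel would need Rhoorn, Rhoren, and Elmbry (Rule 3), but Rhoren is never earned.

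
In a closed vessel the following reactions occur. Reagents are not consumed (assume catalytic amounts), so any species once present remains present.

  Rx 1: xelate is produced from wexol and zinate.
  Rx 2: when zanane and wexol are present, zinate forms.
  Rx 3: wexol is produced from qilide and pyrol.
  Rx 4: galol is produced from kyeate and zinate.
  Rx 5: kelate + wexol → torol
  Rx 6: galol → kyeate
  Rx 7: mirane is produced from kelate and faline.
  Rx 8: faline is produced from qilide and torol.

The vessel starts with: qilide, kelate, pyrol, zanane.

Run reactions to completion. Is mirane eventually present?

qilide and pyrol present → wexol forms (Rx 3).
kelate and wexol present → torol forms (Rx 5).
qilide and torol present → faline forms (Rx 8).
kelate and faline present → mirane forms (Rx 7).

Yes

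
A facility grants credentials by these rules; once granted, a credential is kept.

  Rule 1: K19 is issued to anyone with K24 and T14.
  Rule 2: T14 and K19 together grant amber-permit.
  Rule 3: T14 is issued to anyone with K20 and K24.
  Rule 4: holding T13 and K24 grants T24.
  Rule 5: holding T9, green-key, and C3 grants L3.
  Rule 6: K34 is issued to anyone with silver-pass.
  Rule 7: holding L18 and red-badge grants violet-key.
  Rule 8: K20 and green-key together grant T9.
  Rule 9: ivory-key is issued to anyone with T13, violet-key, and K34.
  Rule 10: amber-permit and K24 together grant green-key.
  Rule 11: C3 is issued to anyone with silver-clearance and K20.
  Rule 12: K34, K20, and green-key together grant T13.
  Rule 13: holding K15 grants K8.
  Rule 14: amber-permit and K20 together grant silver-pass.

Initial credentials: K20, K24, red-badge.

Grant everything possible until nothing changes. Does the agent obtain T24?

Yes

Holding K20 and K24 grants T14 (Rule 3).
Holding K24 and T14 grants K19 (Rule 1).
Holding T14 and K19 grants amber-permit (Rule 2).
Holding amber-permit and K20 grants silver-pass (Rule 14).
Holding amber-permit and K24 grants green-key (Rule 10).
Holding silver-pass grants K34 (Rule 6).
Holding K34, K20, and green-key grants T13 (Rule 12).
Holding T13 and K24 grants T24 (Rule 4).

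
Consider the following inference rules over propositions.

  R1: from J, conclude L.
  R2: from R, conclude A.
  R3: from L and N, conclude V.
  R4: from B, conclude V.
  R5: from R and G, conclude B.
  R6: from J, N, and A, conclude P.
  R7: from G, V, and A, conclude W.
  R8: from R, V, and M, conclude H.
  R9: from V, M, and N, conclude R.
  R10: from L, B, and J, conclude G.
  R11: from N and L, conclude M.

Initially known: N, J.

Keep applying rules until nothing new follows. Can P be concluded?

Yes

J holds, so L follows (R1).
L and N hold, so V follows (R3).
From N and L, R11 gives M.
V, M, and N hold, so R follows (R9).
R holds, so A follows (R2).
From J, N, and A, R6 gives P.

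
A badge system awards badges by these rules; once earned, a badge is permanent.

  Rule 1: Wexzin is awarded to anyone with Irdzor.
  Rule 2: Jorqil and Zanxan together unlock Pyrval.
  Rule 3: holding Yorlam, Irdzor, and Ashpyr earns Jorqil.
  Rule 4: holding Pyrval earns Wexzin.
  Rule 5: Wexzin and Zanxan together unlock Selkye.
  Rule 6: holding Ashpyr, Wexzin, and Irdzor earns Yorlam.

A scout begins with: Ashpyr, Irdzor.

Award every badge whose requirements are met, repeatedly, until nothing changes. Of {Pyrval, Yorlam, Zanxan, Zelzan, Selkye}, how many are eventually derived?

1

With Irdzor, Wexzin is earned (Rule 1).
With Ashpyr, Wexzin, and Irdzor, Yorlam is earned (Rule 6).
Pyrval would need Jorqil and Zanxan (Rule 2), but Zanxan is never earned.
Yorlam: reached.
No rule produces Zanxan, and it is not given.
No rule produces Zelzan, and it is not given.
Selkye would need Wexzin and Zanxan (Rule 5), but Zanxan is never earned.
Reached: Yorlam — 1 of the 5.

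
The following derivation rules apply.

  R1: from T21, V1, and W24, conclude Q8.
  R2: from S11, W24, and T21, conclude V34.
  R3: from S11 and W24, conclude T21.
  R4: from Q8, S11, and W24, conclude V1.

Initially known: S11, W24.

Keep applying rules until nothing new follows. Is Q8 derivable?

No

Q8 would need T21, V1, and W24 (R1), but V1 is never established.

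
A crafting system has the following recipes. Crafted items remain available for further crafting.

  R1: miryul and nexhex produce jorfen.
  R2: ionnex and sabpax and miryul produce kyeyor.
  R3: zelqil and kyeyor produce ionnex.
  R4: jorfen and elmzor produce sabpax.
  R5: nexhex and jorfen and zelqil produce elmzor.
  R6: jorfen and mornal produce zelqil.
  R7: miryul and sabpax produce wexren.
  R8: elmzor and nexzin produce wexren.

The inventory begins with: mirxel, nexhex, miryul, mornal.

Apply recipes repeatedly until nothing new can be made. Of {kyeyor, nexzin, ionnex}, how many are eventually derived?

kyeyor would need ionnex, sabpax, and miryul (R2), but ionnex is never obtained.
No rule produces nexzin, and it is not given.
ionnex would need zelqil and kyeyor (R3), but kyeyor is never obtained.
None of the 3 are reached.

0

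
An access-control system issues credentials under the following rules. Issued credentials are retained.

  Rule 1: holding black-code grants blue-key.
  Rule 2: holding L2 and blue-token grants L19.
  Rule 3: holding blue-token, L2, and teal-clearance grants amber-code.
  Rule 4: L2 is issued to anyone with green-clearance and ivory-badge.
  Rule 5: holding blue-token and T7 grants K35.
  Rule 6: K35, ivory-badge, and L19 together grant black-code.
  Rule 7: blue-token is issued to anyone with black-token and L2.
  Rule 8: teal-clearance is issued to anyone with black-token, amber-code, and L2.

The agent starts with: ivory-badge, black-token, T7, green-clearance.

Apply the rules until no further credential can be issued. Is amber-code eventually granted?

No

amber-code would need blue-token, L2, and teal-clearance (Rule 3), but teal-clearance is never granted.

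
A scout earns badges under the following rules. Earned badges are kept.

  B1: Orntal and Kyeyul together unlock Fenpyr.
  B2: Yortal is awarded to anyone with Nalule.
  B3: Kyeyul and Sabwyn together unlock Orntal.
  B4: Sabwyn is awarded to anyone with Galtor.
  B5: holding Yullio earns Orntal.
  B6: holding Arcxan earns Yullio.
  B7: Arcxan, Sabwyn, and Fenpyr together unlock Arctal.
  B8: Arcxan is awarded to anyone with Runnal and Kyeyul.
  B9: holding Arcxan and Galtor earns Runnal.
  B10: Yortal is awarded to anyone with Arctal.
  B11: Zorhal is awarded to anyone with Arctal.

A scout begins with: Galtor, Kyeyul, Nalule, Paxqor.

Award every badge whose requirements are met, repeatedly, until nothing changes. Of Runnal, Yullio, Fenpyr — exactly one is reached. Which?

Fenpyr

With Galtor, Sabwyn is earned (B4).
With Kyeyul and Sabwyn, Orntal is earned (B3).
With Orntal and Kyeyul, Fenpyr is earned (B1).
Runnal would need Arcxan and Galtor (B9), but Arcxan is never earned. Yullio would need Arcxan (B6), but Arcxan is never earned.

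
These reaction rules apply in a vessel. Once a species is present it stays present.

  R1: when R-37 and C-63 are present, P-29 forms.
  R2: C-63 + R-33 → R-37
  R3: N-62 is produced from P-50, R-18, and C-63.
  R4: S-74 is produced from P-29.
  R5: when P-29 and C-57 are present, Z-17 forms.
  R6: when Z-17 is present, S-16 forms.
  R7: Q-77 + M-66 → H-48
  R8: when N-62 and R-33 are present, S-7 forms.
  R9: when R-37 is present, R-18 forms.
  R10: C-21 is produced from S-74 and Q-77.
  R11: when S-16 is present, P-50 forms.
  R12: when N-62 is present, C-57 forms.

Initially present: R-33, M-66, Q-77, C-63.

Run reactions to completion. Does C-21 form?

Yes

C-63 and R-33 present → R-37 forms (R2).
R-37 and C-63 present → P-29 forms (R1).
P-29 present → S-74 forms (R4).
S-74 and Q-77 present → C-21 forms (R10).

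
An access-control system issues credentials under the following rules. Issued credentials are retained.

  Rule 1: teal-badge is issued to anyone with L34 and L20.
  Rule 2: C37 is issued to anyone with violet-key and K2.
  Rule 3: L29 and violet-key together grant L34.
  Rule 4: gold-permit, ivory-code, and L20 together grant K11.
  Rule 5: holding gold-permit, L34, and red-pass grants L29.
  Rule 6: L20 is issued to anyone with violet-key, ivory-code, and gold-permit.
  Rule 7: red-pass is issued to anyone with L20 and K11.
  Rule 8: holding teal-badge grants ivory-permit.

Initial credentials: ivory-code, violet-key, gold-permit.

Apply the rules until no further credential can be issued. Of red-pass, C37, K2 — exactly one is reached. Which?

Holding violet-key, ivory-code, and gold-permit grants L20 (Rule 6).
Holding gold-permit, ivory-code, and L20 grants K11 (Rule 4).
Holding L20 and K11 grants red-pass (Rule 7).
C37 would need violet-key and K2 (Rule 2), but K2 is never granted. No rule produces K2, and it is not given.

red-pass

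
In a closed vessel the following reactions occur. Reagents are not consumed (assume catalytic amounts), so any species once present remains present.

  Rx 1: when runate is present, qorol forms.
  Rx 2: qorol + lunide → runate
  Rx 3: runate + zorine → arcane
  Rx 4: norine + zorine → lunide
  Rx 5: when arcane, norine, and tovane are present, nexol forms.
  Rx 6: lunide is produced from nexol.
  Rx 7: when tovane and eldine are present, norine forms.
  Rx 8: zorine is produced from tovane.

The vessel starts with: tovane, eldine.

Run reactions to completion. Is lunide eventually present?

Yes

tovane present → zorine forms (Rx 8).
tovane and eldine present → norine forms (Rx 7).
norine and zorine present → lunide forms (Rx 4).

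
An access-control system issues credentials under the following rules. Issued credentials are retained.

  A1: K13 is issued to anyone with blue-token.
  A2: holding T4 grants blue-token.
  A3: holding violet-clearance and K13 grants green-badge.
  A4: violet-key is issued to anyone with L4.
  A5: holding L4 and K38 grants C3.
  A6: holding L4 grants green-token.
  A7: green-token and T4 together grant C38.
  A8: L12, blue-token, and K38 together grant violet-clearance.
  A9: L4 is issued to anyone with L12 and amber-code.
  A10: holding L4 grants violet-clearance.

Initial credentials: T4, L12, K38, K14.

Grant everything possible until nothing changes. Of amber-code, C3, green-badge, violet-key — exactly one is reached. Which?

green-badge

Holding T4 grants blue-token (A2).
Holding L12, blue-token, and K38 grants violet-clearance (A8).
Holding blue-token grants K13 (A1).
Holding violet-clearance and K13 grants green-badge (A3).
C3 would need L4 and K38 (A5), but L4 is never granted. No rule produces amber-code, and it is not given. violet-key would need L4 (A4), but L4 is never granted.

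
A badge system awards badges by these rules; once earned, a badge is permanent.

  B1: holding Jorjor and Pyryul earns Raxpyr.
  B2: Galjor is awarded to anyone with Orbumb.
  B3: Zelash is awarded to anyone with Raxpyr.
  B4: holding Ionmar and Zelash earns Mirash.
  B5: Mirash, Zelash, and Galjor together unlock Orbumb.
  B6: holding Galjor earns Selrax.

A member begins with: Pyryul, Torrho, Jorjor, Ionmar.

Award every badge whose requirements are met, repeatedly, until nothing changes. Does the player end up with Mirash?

With Jorjor and Pyryul, Raxpyr is earned (B1).
With Raxpyr, Zelash is earned (B3).
With Ionmar and Zelash, Mirash is earned (B4).

Yes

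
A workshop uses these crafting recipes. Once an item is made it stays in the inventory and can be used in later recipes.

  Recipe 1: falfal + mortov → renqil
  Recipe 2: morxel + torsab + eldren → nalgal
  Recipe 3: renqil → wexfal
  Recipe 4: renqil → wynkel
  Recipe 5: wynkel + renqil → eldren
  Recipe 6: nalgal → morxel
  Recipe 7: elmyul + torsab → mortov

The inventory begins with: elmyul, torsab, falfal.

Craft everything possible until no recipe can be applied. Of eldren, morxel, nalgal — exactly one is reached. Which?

eldren

Using Recipe 7, elmyul and torsab make mortov.
Using Recipe 1, falfal and mortov make renqil.
Using Recipe 4, renqil makes wynkel.
wynkel + renqil → eldren (Recipe 5).
nalgal would need morxel, torsab, and eldren (Recipe 2), but morxel is never obtained. morxel would need nalgal (Recipe 6), but nalgal is never obtained.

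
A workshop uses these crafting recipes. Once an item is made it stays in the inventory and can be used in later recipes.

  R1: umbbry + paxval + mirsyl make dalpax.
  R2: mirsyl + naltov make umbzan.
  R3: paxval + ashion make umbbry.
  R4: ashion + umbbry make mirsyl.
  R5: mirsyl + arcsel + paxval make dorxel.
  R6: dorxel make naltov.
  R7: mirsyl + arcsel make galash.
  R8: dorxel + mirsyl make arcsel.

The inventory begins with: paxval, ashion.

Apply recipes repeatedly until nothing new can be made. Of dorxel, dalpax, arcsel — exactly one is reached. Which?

Using R3, paxval and ashion make umbbry.
ashion + umbbry → mirsyl (R4).
Using R1, umbbry, paxval, and mirsyl make dalpax.
arcsel would need dorxel and mirsyl (R8), but dorxel is never obtained. dorxel would need mirsyl, arcsel, and paxval (R5), but arcsel is never obtained.

dalpax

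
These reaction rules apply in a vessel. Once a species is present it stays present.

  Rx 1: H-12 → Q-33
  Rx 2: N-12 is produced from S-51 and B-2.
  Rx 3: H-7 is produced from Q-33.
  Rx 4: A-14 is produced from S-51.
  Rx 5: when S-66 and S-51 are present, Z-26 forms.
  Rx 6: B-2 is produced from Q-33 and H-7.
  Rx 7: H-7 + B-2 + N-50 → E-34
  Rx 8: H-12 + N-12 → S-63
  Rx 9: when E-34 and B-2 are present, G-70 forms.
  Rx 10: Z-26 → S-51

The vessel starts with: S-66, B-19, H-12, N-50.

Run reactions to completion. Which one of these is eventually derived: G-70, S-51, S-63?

H-12 present → Q-33 forms (Rx 1).
Q-33 present → H-7 forms (Rx 3).
Q-33 and H-7 present → B-2 forms (Rx 6).
H-7, B-2, and N-50 present → E-34 forms (Rx 7).
E-34 and B-2 present → G-70 forms (Rx 9).
S-51 would need Z-26 (Rx 10), but Z-26 never forms. S-63 would need H-12 and N-12 (Rx 8), but N-12 never forms.

G-70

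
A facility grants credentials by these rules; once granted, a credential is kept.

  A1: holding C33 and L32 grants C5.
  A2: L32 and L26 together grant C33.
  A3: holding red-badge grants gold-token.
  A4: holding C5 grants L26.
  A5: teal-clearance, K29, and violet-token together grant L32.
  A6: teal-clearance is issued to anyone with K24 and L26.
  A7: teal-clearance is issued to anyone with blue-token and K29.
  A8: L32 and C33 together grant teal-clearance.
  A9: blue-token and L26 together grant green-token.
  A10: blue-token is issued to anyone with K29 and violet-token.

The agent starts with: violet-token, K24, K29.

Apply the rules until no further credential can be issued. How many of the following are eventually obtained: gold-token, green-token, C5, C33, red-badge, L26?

0

gold-token would need red-badge (A3), but red-badge is never granted.
green-token would need blue-token and L26 (A9), but L26 is never granted.
C5 would need C33 and L32 (A1), but C33 is never granted.
C33 would need L32 and L26 (A2), but L26 is never granted.
No rule produces red-badge, and it is not given.
L26 would need C5 (A4), but C5 is never granted.
None of the 6 are reached.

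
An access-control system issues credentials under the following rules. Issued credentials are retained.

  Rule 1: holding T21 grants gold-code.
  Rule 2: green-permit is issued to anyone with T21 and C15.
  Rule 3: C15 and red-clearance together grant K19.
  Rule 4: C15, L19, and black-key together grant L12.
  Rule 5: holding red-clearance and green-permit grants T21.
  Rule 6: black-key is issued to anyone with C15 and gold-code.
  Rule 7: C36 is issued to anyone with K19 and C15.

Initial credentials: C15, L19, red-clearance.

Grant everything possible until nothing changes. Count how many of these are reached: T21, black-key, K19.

1

Holding C15 and red-clearance grants K19 (Rule 3).
T21 would need red-clearance and green-permit (Rule 5), but green-permit is never granted.
black-key would need C15 and gold-code (Rule 6), but gold-code is never granted.
K19: reached.
Reached: K19 — 1 of the 3.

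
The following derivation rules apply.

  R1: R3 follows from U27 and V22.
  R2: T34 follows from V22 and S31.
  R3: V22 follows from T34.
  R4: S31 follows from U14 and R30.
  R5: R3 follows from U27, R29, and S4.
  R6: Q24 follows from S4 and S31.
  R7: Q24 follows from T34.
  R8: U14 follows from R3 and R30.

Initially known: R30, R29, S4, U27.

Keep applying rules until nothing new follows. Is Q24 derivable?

From U27, R29, and S4, R5 gives R3.
From R3 and R30, R8 gives U14.
U14 and R30 hold, so S31 follows (R4).
S4 and S31 hold, so Q24 follows (R6).

Yes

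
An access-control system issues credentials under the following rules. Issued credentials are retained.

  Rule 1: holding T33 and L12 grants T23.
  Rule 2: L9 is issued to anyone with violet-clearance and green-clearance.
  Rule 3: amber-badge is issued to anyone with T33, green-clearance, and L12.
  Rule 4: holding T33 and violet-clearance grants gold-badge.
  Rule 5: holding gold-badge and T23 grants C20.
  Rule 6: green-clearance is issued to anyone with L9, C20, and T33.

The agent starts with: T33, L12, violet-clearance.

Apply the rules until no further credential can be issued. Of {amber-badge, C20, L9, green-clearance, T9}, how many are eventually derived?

1

Holding T33 and L12 grants T23 (Rule 1).
Holding T33 and violet-clearance grants gold-badge (Rule 4).
Holding gold-badge and T23 grants C20 (Rule 5).
amber-badge would need T33, green-clearance, and L12 (Rule 3), but green-clearance is never granted.
C20: reached.
L9 would need violet-clearance and green-clearance (Rule 2), but green-clearance is never granted.
green-clearance would need L9, C20, and T33 (Rule 6), but L9 is never granted.
No rule produces T9, and it is not given.
Reached: C20 — 1 of the 5.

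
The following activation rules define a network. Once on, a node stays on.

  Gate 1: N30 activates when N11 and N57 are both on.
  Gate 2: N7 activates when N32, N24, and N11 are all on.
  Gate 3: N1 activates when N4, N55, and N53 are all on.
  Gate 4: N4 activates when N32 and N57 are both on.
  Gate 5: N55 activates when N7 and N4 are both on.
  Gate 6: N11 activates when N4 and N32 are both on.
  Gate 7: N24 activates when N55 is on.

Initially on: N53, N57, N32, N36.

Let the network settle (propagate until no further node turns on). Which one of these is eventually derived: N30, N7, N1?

N30

N32 and N57 are on, so N4 activates (Gate 4).
Gate 6: N4 and N32 on → N11 on.
Gate 1: N11 and N57 on → N30 on.
N7 would need N32, N24, and N11 (Gate 2), but N24 never turns on. N1 would need N4, N55, and N53 (Gate 3), but N55 never turns on.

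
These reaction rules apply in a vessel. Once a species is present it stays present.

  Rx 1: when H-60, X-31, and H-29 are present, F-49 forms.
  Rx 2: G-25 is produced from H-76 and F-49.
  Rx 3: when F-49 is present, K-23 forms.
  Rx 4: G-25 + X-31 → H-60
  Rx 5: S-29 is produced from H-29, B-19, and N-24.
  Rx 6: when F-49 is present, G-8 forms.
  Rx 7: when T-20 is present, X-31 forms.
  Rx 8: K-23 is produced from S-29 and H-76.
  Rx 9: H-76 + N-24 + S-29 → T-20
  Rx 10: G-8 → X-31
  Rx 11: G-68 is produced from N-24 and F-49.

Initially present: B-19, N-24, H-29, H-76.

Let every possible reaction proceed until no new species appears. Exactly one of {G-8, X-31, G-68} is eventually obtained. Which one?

X-31

H-29, B-19, and N-24 present → S-29 forms (Rx 5).
H-76, N-24, and S-29 present → T-20 forms (Rx 9).
T-20 present → X-31 forms (Rx 7).
G-8 would need F-49 (Rx 6), but F-49 never forms. G-68 would need N-24 and F-49 (Rx 11), but F-49 never forms.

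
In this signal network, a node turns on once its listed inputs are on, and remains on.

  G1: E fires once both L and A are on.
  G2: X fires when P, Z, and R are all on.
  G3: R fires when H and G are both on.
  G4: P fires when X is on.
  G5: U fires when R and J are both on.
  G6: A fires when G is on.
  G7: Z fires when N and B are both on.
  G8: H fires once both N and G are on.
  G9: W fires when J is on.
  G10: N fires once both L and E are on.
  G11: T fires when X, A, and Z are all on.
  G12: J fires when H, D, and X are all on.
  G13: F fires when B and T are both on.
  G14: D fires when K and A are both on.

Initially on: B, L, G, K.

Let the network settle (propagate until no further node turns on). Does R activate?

G6: G on → A on.
L and A are on, so E fires (G1).
G10: L and E on → N on.
N and G are on, so H fires (G8).
H and G are on, so R fires (G3).

Yes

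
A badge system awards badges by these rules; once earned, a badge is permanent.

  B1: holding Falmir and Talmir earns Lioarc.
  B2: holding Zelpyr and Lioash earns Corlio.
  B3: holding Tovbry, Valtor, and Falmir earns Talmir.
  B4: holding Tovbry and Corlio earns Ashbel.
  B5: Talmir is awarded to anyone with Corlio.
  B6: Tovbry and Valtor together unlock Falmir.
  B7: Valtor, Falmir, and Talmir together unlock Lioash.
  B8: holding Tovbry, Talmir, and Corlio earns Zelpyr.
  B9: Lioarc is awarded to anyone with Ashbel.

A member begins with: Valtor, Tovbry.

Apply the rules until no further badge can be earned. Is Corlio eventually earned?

Corlio would need Zelpyr and Lioash (B2), but Zelpyr is never earned.

No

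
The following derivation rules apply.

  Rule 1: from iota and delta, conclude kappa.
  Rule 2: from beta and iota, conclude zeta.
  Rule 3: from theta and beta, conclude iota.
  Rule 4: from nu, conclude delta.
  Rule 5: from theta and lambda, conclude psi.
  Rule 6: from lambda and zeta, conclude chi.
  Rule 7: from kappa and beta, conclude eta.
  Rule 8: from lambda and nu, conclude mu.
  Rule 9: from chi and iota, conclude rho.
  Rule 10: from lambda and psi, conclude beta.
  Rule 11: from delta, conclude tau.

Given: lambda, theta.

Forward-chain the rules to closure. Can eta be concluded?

eta would need kappa and beta (Rule 7), but kappa is never established.

No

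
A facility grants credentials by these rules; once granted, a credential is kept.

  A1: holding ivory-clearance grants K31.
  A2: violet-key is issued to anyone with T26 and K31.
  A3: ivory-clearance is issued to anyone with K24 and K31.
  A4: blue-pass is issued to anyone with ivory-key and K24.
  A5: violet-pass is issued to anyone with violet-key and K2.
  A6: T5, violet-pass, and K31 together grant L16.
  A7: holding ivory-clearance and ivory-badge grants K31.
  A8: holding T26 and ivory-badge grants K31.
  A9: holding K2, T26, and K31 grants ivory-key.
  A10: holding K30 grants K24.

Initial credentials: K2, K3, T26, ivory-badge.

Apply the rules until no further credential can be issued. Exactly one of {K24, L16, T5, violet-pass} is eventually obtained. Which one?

violet-pass

Holding T26 and ivory-badge grants K31 (A8).
Holding T26 and K31 grants violet-key (A2).
Holding violet-key and K2 grants violet-pass (A5).
L16 would need T5, violet-pass, and K31 (A6), but T5 is never granted. No rule produces T5, and it is not given. K24 would need K30 (A10), but K30 is never granted.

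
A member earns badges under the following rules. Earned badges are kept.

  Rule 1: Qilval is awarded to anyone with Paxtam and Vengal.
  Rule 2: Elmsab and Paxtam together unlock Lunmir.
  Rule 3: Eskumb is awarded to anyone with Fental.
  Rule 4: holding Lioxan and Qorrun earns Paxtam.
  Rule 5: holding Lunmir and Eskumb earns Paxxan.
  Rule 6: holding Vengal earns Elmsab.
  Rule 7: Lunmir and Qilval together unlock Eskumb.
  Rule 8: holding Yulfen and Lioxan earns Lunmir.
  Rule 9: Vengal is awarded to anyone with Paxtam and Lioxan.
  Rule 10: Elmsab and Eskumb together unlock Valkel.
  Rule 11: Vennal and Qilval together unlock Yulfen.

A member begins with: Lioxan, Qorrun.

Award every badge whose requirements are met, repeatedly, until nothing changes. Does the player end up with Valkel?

With Lioxan and Qorrun, Paxtam is earned (Rule 4).
With Paxtam and Lioxan, Vengal is earned (Rule 9).
With Vengal, Elmsab is earned (Rule 6).
With Paxtam and Vengal, Qilval is earned (Rule 1).
With Elmsab and Paxtam, Lunmir is earned (Rule 2).
With Lunmir and Qilval, Eskumb is earned (Rule 7).
With Elmsab and Eskumb, Valkel is earned (Rule 10).

Yes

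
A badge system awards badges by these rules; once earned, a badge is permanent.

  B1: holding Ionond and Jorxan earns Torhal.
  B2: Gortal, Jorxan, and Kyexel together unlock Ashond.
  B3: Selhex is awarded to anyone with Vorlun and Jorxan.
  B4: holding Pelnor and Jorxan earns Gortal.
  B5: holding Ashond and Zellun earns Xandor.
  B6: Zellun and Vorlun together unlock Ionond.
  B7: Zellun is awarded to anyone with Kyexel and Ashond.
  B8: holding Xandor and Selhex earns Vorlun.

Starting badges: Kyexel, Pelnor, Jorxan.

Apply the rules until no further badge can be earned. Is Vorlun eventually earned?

No

Vorlun would need Xandor and Selhex (B8), but Selhex is never earned.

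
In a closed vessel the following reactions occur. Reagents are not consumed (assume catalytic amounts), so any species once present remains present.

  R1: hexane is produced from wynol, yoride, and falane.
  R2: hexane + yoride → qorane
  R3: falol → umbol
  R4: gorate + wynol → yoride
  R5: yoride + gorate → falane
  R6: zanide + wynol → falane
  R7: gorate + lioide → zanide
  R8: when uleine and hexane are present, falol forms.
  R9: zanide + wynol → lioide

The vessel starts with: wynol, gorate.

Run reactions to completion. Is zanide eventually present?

No

zanide would need gorate and lioide (R7), but lioide never forms.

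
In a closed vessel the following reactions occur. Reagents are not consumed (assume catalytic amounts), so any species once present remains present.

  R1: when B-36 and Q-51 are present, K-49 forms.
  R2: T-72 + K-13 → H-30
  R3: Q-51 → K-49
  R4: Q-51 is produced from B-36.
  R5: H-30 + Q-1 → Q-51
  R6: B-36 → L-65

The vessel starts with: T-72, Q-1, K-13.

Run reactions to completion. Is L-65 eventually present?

L-65 would need B-36 (R6), but B-36 never forms.

No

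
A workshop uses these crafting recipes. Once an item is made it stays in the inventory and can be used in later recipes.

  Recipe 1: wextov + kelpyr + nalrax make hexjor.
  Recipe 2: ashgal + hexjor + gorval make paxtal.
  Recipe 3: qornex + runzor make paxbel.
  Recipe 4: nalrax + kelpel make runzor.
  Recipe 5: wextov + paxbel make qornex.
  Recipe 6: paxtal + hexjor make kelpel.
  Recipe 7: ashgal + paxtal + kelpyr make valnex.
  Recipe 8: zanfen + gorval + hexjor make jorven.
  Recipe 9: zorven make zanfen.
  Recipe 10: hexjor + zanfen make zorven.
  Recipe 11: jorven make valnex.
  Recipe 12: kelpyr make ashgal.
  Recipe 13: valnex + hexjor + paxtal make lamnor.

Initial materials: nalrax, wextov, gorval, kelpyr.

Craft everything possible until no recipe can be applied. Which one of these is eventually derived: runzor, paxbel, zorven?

wextov + kelpyr + nalrax → hexjor (Recipe 1).
Using Recipe 12, kelpyr makes ashgal.
Using Recipe 2, ashgal, hexjor, and gorval make paxtal.
paxtal + hexjor → kelpel (Recipe 6).
Using Recipe 4, nalrax and kelpel make runzor.
paxbel would need qornex and runzor (Recipe 3), but qornex is never obtained. zorven would need hexjor and zanfen (Recipe 10), but zanfen is never obtained.

runzor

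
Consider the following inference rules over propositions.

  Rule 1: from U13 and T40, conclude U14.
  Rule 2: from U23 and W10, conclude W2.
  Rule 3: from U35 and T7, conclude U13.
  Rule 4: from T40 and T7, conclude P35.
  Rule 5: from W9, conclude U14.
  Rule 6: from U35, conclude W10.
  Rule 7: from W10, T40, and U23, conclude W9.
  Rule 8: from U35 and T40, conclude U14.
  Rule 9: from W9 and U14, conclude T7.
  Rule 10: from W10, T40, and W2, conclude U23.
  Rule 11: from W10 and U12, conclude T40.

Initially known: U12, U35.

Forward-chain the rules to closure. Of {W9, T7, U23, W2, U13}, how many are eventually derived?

W9 would need W10, T40, and U23 (Rule 7), but U23 is never established.
T7 would need W9 and U14 (Rule 9), but W9 is never established.
U23 would need W10, T40, and W2 (Rule 10), but W2 is never established.
W2 would need U23 and W10 (Rule 2), but U23 is never established.
U13 would need U35 and T7 (Rule 3), but T7 is never established.
None of the 5 are reached.

0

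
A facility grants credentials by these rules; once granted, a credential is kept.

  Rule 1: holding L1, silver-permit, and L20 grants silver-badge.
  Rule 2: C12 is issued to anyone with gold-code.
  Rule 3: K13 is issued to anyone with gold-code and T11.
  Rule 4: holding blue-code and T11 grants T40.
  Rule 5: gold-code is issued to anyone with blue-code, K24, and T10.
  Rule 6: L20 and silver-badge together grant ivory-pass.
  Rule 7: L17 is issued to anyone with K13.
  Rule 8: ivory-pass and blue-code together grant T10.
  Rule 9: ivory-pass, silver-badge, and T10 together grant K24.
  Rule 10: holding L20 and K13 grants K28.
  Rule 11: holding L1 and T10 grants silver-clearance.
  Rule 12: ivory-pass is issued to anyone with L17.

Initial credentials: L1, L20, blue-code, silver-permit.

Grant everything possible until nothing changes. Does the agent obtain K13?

K13 would need gold-code and T11 (Rule 3), but T11 is never granted.

No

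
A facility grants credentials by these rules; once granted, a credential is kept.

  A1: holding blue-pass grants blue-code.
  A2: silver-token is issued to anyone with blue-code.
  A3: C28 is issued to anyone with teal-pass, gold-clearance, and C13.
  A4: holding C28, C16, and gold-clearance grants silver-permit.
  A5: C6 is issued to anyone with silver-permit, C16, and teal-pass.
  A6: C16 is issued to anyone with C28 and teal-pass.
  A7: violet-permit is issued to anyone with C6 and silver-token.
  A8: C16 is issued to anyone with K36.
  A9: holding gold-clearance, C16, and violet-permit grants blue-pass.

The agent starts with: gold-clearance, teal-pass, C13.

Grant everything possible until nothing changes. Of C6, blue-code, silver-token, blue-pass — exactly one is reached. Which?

Holding teal-pass, gold-clearance, and C13 grants C28 (A3).
Holding C28 and teal-pass grants C16 (A6).
Holding C28, C16, and gold-clearance grants silver-permit (A4).
Holding silver-permit, C16, and teal-pass grants C6 (A5).
blue-pass would need gold-clearance, C16, and violet-permit (A9), but violet-permit is never granted. blue-code would need blue-pass (A1), but blue-pass is never granted. silver-token would need blue-code (A2), but blue-code is never granted.

C6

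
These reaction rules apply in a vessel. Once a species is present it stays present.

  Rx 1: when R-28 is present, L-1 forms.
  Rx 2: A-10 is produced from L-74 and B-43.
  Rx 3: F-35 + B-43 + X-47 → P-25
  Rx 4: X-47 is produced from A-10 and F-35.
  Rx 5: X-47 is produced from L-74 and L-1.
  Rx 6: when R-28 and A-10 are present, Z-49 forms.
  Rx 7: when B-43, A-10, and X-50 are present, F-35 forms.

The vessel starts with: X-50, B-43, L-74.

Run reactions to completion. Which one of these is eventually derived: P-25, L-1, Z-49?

P-25

L-74 and B-43 present → A-10 forms (Rx 2).
B-43, A-10, and X-50 present → F-35 forms (Rx 7).
A-10 and F-35 present → X-47 forms (Rx 4).
F-35, B-43, and X-47 present → P-25 forms (Rx 3).
L-1 would need R-28 (Rx 1), but R-28 never forms. Z-49 would need R-28 and A-10 (Rx 6), but R-28 never forms.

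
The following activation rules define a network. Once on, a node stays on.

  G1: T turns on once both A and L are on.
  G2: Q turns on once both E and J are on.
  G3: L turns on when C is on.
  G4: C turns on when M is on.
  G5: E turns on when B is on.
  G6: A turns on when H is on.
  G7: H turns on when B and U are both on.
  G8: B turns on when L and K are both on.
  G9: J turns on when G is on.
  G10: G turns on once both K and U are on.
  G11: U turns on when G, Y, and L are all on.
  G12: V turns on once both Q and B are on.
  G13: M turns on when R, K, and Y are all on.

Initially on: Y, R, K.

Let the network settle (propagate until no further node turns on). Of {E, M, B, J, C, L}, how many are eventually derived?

5

G13: R, K, and Y on → M on.
M is on, so C turns on (G4).
G3: C on → L on.
G8: L and K on → B on.
G5: B on → E on.
E: reached.
M: reached.
B: reached.
J would need G (G9), but G never turns on.
C: reached.
L: reached.
Reached: E, M, B, C, and L — 5 of the 6.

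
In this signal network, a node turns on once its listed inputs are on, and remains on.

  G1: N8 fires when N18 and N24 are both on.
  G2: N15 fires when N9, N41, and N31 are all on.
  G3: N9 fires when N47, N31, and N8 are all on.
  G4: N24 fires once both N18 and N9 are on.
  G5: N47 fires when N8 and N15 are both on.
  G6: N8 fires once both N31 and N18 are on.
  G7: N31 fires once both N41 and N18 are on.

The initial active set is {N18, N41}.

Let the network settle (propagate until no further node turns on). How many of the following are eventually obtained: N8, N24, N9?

N41 and N18 are on, so N31 fires (G7).
N31 and N18 are on, so N8 fires (G6).
N8: reached.
N24 would need N18 and N9 (G4), but N9 never turns on.
N9 would need N47, N31, and N8 (G3), but N47 never turns on.
Reached: N8 — 1 of the 3.

1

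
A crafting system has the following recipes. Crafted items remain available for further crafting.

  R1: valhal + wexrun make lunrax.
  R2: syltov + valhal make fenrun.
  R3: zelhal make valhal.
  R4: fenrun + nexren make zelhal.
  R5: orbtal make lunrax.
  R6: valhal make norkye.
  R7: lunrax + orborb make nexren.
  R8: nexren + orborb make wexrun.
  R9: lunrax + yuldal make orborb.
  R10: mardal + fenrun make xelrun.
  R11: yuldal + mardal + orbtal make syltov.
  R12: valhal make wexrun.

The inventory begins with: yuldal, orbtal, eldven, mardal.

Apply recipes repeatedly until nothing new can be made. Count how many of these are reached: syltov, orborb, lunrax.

3

Using R5, orbtal makes lunrax.
yuldal + mardal + orbtal → syltov (R11).
Using R9, lunrax and yuldal make orborb.
syltov: reached.
orborb: reached.
lunrax: reached.
All 3 are reached.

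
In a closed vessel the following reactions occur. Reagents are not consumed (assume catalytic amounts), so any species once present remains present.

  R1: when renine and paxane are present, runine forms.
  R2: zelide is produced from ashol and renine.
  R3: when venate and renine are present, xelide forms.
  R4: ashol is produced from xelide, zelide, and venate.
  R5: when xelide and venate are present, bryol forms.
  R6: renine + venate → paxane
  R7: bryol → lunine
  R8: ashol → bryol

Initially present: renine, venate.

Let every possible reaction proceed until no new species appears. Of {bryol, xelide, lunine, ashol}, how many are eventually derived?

venate and renine present → xelide forms (R3).
xelide and venate present → bryol forms (R5).
bryol present → lunine forms (R7).
bryol: reached.
xelide: reached.
lunine: reached.
ashol would need xelide, zelide, and venate (R4), but zelide never forms.
Reached: bryol, xelide, and lunine — 3 of the 4.

3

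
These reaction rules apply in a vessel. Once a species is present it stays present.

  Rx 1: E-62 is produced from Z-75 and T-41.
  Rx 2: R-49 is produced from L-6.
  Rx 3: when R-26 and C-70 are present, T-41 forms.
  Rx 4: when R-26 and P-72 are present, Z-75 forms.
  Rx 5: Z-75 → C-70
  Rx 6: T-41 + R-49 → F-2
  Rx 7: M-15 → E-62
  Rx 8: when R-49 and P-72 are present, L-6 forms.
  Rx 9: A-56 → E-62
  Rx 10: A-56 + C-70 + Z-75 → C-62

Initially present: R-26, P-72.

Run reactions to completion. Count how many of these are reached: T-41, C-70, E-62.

3

R-26 and P-72 present → Z-75 forms (Rx 4).
Z-75 present → C-70 forms (Rx 5).
R-26 and C-70 present → T-41 forms (Rx 3).
Z-75 and T-41 present → E-62 forms (Rx 1).
T-41: reached.
C-70: reached.
E-62: reached.
All 3 are reached.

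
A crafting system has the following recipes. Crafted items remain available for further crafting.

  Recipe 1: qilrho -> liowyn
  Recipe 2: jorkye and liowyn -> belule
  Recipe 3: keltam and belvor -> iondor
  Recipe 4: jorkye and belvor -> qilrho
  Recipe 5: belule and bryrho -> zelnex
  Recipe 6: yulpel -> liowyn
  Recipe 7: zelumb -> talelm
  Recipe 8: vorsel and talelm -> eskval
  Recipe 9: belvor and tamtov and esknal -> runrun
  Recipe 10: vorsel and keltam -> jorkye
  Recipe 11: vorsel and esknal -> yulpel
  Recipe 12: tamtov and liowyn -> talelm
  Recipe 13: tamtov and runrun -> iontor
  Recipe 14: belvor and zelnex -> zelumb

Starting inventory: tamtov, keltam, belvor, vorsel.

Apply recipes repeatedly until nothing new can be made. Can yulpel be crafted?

No

yulpel would need vorsel and esknal (Recipe 11), but esknal is never obtained.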